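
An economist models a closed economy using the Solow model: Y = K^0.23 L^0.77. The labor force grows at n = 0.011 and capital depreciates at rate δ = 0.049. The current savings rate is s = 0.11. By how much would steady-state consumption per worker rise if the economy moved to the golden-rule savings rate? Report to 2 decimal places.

Δc ≈ 0.08

Capital per worker breaks even when investment replaces (n + δ)·k; here n + δ = 0.06.
Current steady state (s = 0.11): k* = (0.11/0.06)^(1/0.77) ≈ 2.1972, y* = 2.1972^0.23 ≈ 1.1985, c* = (1−0.11)·1.1985 ≈ 1.0666.
At the golden rule the marginal product of capital equals n+δ: 0.23·k^(0.23−1) = 0.06. Solving, k_gold = (0.23/0.06)^(1/0.77) ≈ 5.7265.
y_gold = 5.7265^0.23 ≈ 1.4939, c_gold = y_gold − 0.06·k_gold ≈ 1.1503.
Gain: Δc = 1.1503 − 1.0666 ≈ 0.0836.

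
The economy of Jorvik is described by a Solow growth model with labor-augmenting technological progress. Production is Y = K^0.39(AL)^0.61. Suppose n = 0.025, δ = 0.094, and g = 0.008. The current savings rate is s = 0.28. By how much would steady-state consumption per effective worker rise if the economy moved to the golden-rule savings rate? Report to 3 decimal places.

Δc ≈ 0.056

n + g + δ = 0.025 + 0.008 + 0.094 = 0.127.
Current steady state (s = 0.28): k* = (0.28/0.127)^(1/0.61) ≈ 3.6549, y* = 3.6549^0.39 ≈ 1.6578, c* = (1−0.28)·1.6578 ≈ 1.1936.
At the golden rule the marginal product of capital equals n+g+δ: 0.39·k^(0.39−1) = 0.127. Solving, k_gold = (0.39/0.127)^(1/0.61) ≈ 6.2920.
y_gold = 6.2920^0.39 ≈ 2.0489, c_gold = y_gold − 0.127·k_gold ≈ 1.2498.
Gain: Δc = 1.2498 − 1.1936 ≈ 0.0563.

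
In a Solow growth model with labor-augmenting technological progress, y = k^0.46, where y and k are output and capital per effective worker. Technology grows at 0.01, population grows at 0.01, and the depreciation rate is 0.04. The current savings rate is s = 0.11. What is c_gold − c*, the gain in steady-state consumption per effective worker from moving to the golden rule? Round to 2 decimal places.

Break-even investment rate: n + g + δ = 0.01 + 0.01 + 0.04 = 0.06.
Current steady state (s = 0.11): k* = (0.11/0.06)^(1/0.54) ≈ 3.0724, y* = 3.0724^0.46 ≈ 1.6759, c* = (1−0.11)·1.6759 ≈ 1.4915.
Setting f'(k) = n+g+δ gives 0.46·k^(0.46−1) = 0.06, hence k_gold = (0.46/0.06)^(1/0.54) ≈ 43.4671.
y_gold = 43.4671^0.46 ≈ 5.6696, c_gold = y_gold − 0.06·k_gold ≈ 3.0616.
Gain: Δc = 3.0616 − 1.4915 ≈ 1.5701.

Δc ≈ 1.57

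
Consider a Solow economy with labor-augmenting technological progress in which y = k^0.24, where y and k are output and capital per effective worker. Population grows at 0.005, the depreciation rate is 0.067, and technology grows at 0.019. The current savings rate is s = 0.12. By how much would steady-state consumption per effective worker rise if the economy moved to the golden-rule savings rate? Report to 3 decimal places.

Break-even investment rate: n + g + δ = 0.005 + 0.019 + 0.067 = 0.091.
Current steady state (s = 0.12): k* = (0.12/0.091)^(1/0.76) ≈ 1.4391, y* = 1.4391^0.24 ≈ 1.0913, c* = (1−0.12)·1.0913 ≈ 0.9603.
Golden rule sets MPK = n+g+δ: 0.24·k^(0.24−1) = 0.091, so k_gold = (0.24/0.091)^(1/0.76) ≈ 3.5824.
y_gold = 3.5824^0.24 ≈ 1.3583, c_gold = y_gold − 0.091·k_gold ≈ 1.0323.
Gain: Δc = 1.0323 − 0.9603 ≈ 0.0720.

Δc ≈ 0.072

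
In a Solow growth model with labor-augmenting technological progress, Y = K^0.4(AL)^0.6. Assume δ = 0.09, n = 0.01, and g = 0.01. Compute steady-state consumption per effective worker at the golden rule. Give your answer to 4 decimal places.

c_gold ≈ 1.4188

n + g + δ = 0.01 + 0.01 + 0.09 = 0.11.
Golden rule sets MPK = n+g+δ: 0.4·k^(0.4−1) = 0.11, so k_gold = (0.4/0.11)^(1/0.6) ≈ 8.5990.
y_gold = 8.5990^0.4 ≈ 2.3647.
c_gold = y_gold − (n+g+δ)·k_gold = 2.3647 − 0.11·8.5990 ≈ 1.4188.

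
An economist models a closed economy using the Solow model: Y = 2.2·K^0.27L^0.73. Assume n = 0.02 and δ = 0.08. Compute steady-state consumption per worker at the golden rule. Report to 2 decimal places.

Break-even investment rate: n + δ = 0.02 + 0.08 = 0.1.
Maximizing c = f(k) − (n+δ)·k gives f'(k) = n+δ, i.e. 0.27·2.2·k^(0.27−1) = 0.1, so k_gold = (0.27·2.2/0.1)^(1/0.73) ≈ 11.4810.
y_gold = 2.2·11.4810^0.27 ≈ 4.2522.
c_gold = y_gold − (n+δ)·k_gold = 4.2522 − 0.1·11.4810 ≈ 3.1041.

c_gold ≈ 3.10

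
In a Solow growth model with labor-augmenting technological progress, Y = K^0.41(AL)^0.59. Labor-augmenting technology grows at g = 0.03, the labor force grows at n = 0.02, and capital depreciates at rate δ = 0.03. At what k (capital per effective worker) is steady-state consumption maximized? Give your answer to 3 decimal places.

Capital per effective worker breaks even when investment replaces (n + g + δ)·k; here n + g + δ = 0.08.
Golden rule sets MPK = n+g+δ: 0.41·k^(0.41−1) = 0.08, so k_gold = (0.41/0.08)^(1/0.59) ≈ 15.9541.

k_gold ≈ 15.954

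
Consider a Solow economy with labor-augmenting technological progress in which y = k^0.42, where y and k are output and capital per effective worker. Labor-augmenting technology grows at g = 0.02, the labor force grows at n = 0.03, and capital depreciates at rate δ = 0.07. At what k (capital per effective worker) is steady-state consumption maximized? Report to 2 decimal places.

n + g + δ = 0.03 + 0.02 + 0.07 = 0.12.
At the golden rule the marginal product of capital equals n+g+δ: 0.42·k^(0.42−1) = 0.12. Solving, k_gold = (0.42/0.12)^(1/0.58) ≈ 8.6706.

k_gold ≈ 8.67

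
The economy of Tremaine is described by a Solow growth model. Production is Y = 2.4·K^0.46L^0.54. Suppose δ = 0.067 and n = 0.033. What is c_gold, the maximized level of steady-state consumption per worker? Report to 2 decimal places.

c_gold ≈ 10.02

The effective depreciation rate is n + δ = 0.033 + 0.067 = 0.1.
At the golden rule the marginal product of capital equals n+δ: 0.46·2.4·k^(0.46−1) = 0.1. Solving, k_gold = (0.46·2.4/0.1)^(1/0.54) ≈ 85.3934.
y_gold = 2.4·85.3934^0.46 ≈ 18.5638.
c_gold = y_gold − (n+δ)·k_gold = 18.5638 − 0.1·85.3934 ≈ 10.0244.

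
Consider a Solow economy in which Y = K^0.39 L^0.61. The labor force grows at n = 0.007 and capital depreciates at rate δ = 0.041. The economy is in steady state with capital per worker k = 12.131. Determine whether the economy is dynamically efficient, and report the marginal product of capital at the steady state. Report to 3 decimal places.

dynamically efficient; MPK ≈ 0.085

The effective depreciation rate is n + δ = 0.007 + 0.041 = 0.048.
MPK = 0.39·k^(0.39−1) = 0.39·12.131^(-0.61) ≈ 0.0851.
MPK > 0.048, so the economy is dynamically efficient (under-saving).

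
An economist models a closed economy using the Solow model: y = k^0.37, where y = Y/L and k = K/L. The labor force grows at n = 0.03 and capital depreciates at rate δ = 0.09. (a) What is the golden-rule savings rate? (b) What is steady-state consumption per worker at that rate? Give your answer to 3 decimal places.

Break-even investment rate: n + δ = 0.03 + 0.09 = 0.12.
For Cobb-Douglas, s_gold equals capital's share: s_gold = 0.37.
At the golden rule the marginal product of capital equals n+δ: 0.37·k^(0.37−1) = 0.12. Solving, k_gold = (0.37/0.12)^(1/0.63) ≈ 5.9734.
y_gold = 5.9734^0.37 ≈ 1.9373; c_gold = (1−0.37)·y_gold ≈ 1.2205.

(a) s_gold = 0.370; (b) c_gold ≈ 1.221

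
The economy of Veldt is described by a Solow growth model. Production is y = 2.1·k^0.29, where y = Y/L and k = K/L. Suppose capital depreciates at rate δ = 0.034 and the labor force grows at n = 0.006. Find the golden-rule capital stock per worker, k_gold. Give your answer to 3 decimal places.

Break-even investment rate: n + δ = 0.006 + 0.034 = 0.04.
Maximizing c = f(k) − (n+δ)·k gives f'(k) = n+δ, i.e. 0.29·2.1·k^(0.29−1) = 0.04, so k_gold = (0.29·2.1/0.04)^(1/0.71) ≈ 46.2992.

k_gold ≈ 46.299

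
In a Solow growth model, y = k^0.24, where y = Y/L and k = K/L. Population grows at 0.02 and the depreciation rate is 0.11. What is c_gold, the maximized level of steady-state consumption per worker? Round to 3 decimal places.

Capital per worker breaks even when investment replaces (n + δ)·k; here n + δ = 0.13.
Maximizing c = f(k) − (n+δ)·k gives f'(k) = n+δ, i.e. 0.24·k^(0.24−1) = 0.13, so k_gold = (0.24/0.13)^(1/0.76) ≈ 2.2405.
y_gold = 2.2405^0.24 ≈ 1.2136.
c_gold = y_gold − (n+δ)·k_gold = 1.2136 − 0.13·2.2405 ≈ 0.9224.

c_gold ≈ 0.922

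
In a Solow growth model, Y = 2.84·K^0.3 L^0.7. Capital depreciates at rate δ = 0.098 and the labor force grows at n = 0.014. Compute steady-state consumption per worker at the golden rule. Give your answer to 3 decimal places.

c_gold ≈ 4.743

Break-even investment rate: n + δ = 0.014 + 0.098 = 0.112.
Golden rule sets MPK = n+δ: 0.3·2.84·k^(0.3−1) = 0.112, so k_gold = (0.3·2.84/0.112)^(1/0.7) ≈ 18.1505.
y_gold = 2.84·18.1505^0.3 ≈ 6.7762.
c_gold = y_gold − (n+δ)·k_gold = 6.7762 − 0.112·18.1505 ≈ 4.7433.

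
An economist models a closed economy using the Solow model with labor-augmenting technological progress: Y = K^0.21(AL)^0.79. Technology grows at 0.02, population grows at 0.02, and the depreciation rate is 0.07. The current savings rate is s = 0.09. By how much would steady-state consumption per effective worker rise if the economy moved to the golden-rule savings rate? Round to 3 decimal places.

Δc ≈ 0.075

Break-even investment rate: n + g + δ = 0.02 + 0.02 + 0.07 = 0.11.
Current steady state (s = 0.09): k* = (0.09/0.11)^(1/0.79) ≈ 0.7757, y* = 0.7757^0.21 ≈ 0.9481, c* = (1−0.09)·0.9481 ≈ 0.8627.
At the golden rule the marginal product of capital equals n+g+δ: 0.21·k^(0.21−1) = 0.11. Solving, k_gold = (0.21/0.11)^(1/0.79) ≈ 2.2671.
y_gold = 2.2671^0.21 ≈ 1.1875, c_gold = y_gold − 0.11·k_gold ≈ 0.9382.
Gain: Δc = 0.9382 − 0.8627 ≈ 0.0754.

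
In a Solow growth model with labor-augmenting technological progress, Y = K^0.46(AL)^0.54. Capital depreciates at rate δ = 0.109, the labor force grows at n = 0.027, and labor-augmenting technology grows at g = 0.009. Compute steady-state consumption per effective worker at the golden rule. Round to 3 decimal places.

The effective depreciation rate is n + g + δ = 0.027 + 0.009 + 0.109 = 0.145.
Golden rule sets MPK = n+g+δ: 0.46·k^(0.46−1) = 0.145, so k_gold = (0.46/0.145)^(1/0.54) ≈ 8.4820.
y_gold = 8.4820^0.46 ≈ 2.6737.
c_gold = y_gold − (n+g+δ)·k_gold = 2.6737 − 0.145·8.4820 ≈ 1.4438.

c_gold ≈ 1.444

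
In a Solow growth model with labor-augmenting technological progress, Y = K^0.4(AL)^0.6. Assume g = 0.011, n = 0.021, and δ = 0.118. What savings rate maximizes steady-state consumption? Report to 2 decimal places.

n + g + δ = 0.021 + 0.011 + 0.118 = 0.15.
At the golden rule MPK = n+g+δ, and in any Cobb-Douglas steady state s = (n+g+δ)·k/y = MPK·k/y = capital's share 0.4.

s_gold = 0.40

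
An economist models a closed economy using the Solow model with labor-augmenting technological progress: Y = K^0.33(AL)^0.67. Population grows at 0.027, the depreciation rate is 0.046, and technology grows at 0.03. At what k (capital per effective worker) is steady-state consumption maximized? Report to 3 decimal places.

n + g + δ = 0.027 + 0.03 + 0.046 = 0.103.
Setting f'(k) = n+g+δ gives 0.33·k^(0.33−1) = 0.103, hence k_gold = (0.33/0.103)^(1/0.67) ≈ 5.6851.

k_gold ≈ 5.685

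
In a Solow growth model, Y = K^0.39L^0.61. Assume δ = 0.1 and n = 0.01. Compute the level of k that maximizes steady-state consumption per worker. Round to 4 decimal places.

k_gold ≈ 7.9635

Break-even investment rate: n + δ = 0.01 + 0.1 = 0.11.
Golden rule sets MPK = n+δ: 0.39·k^(0.39−1) = 0.11, so k_gold = (0.39/0.11)^(1/0.61) ≈ 7.9635.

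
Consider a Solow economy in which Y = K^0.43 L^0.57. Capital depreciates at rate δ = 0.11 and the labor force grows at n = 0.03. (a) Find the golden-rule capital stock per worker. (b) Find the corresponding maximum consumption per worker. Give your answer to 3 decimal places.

The effective depreciation rate is n + δ = 0.03 + 0.11 = 0.14.
At the golden rule the marginal product of capital equals n+δ: 0.43·k^(0.43−1) = 0.14. Solving, k_gold = (0.43/0.14)^(1/0.57) ≈ 7.1612.
y_gold = 7.1612^0.43 ≈ 2.3315; c_gold = y_gold − 0.14·k_gold ≈ 1.3290.

(a) k_gold ≈ 7.161; (b) c_gold ≈ 1.329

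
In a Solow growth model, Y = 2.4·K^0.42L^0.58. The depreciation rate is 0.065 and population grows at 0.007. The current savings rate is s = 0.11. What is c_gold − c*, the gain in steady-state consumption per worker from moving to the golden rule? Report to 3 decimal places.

Δc ≈ 3.937

n + δ = 0.007 + 0.065 = 0.072.
Current steady state (s = 0.11): k* = (0.11·2.4/0.072)^(1/0.58) ≈ 9.3947, y* = 2.4·9.3947^0.42 ≈ 6.1492, c* = (1−0.11)·6.1492 ≈ 5.4728.
Golden rule sets MPK = n+δ: 0.42·2.4·k^(0.42−1) = 0.072, so k_gold = (0.42·2.4/0.072)^(1/0.58) ≈ 94.6418.
y_gold = 2.4·94.6418^0.42 ≈ 16.2243, c_gold = y_gold − 0.072·k_gold ≈ 9.4101.
Gain: Δc = 9.4101 − 5.4728 ≈ 3.9373.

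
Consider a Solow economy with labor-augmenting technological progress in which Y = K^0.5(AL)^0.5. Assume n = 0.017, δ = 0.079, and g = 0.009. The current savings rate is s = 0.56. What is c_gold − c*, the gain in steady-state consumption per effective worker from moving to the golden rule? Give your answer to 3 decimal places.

Δc ≈ 0.034

Break-even investment rate: n + g + δ = 0.017 + 0.009 + 0.079 = 0.105.
Current steady state (s = 0.56): k* = (0.56/0.105)^(1/0.5) ≈ 28.4444, y* = 28.4444^0.5 ≈ 5.3333, c* = (1−0.56)·5.3333 ≈ 2.3467.
Golden rule sets MPK = n+g+δ: 0.5·k^(0.5−1) = 0.105, so k_gold = (0.5/0.105)^(1/0.5) ≈ 22.6757.
y_gold = 22.6757^0.5 ≈ 4.7619, c_gold = y_gold − 0.105·k_gold ≈ 2.3810.
Gain: Δc = 2.3810 − 2.3467 ≈ 0.0343.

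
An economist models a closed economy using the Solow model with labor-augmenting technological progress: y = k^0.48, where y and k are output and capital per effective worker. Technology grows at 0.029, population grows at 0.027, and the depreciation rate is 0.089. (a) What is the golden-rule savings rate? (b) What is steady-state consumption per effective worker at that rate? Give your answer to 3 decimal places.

(a) s_gold = 0.480; (b) c_gold ≈ 1.570

Capital per effective worker breaks even when investment replaces (n + g + δ)·k; here n + g + δ = 0.145.
For Cobb-Douglas, s_gold equals capital's share: s_gold = 0.48.
Golden rule sets MPK = n+g+δ: 0.48·k^(0.48−1) = 0.145, so k_gold = (0.48/0.145)^(1/0.52) ≈ 9.9944.
y_gold = 9.9944^0.48 ≈ 3.0191; c_gold = (1−0.48)·y_gold ≈ 1.5700.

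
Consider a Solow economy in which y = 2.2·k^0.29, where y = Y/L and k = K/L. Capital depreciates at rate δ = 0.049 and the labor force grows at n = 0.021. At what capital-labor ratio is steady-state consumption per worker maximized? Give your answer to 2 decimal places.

k_gold ≈ 22.48

n + δ = 0.021 + 0.049 = 0.07.
Golden rule sets MPK = n+δ: 0.29·2.2·k^(0.29−1) = 0.07, so k_gold = (0.29·2.2/0.07)^(1/0.71) ≈ 22.4762.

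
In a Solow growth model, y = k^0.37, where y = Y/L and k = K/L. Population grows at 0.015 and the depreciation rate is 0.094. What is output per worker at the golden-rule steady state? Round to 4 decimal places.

n + δ = 0.015 + 0.094 = 0.109.
At the golden rule the marginal product of capital equals n+δ: 0.37·k^(0.37−1) = 0.109. Solving, k_gold = (0.37/0.109)^(1/0.63) ≈ 6.9583.
Output: y_gold = k_gold^0.37 = 6.9583^0.37 ≈ 2.0499.

y_gold ≈ 2.0499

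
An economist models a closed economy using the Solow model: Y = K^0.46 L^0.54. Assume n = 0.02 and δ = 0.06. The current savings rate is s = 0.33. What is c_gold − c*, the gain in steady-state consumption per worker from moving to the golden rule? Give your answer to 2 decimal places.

Break-even investment rate: n + δ = 0.02 + 0.06 = 0.08.
Current steady state (s = 0.33): k* = (0.33/0.08)^(1/0.54) ≈ 13.7935, y* = 13.7935^0.46 ≈ 3.3439, c* = (1−0.33)·3.3439 ≈ 2.2404.
Golden rule sets MPK = n+δ: 0.46·k^(0.46−1) = 0.08, so k_gold = (0.46/0.08)^(1/0.54) ≈ 25.5148.
y_gold = 25.5148^0.46 ≈ 4.4374, c_gold = y_gold − 0.08·k_gold ≈ 2.3962.
Gain: Δc = 2.3962 − 2.2404 ≈ 0.1558.

Δc ≈ 0.16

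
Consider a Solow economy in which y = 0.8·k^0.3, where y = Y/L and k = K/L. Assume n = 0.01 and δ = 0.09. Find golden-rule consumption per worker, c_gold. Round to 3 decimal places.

c_gold ≈ 0.815

n + δ = 0.01 + 0.09 = 0.1.
Golden rule sets MPK = n+δ: 0.3·0.8·k^(0.3−1) = 0.1, so k_gold = (0.3·0.8/0.1)^(1/0.7) ≈ 3.4927.
y_gold = 0.8·3.4927^0.3 ≈ 1.1642.
c_gold = y_gold − (n+δ)·k_gold = 1.1642 − 0.1·3.4927 ≈ 0.8150.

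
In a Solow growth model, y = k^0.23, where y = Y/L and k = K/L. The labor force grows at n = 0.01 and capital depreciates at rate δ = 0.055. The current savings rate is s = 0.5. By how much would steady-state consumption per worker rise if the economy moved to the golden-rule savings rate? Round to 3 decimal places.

Δc ≈ 0.203

Capital per worker breaks even when investment replaces (n + δ)·k; here n + δ = 0.065.
Current steady state (s = 0.5): k* = (0.5/0.065)^(1/0.77) ≈ 14.1489, y* = 14.1489^0.23 ≈ 1.8394, c* = (1−0.5)·1.8394 ≈ 0.9197.
Golden rule sets MPK = n+δ: 0.23·k^(0.23−1) = 0.065, so k_gold = (0.23/0.065)^(1/0.77) ≈ 5.1611.
y_gold = 5.1611^0.23 ≈ 1.4586, c_gold = y_gold − 0.065·k_gold ≈ 1.1231.
Gain: Δc = 1.1231 − 0.9197 ≈ 0.2034.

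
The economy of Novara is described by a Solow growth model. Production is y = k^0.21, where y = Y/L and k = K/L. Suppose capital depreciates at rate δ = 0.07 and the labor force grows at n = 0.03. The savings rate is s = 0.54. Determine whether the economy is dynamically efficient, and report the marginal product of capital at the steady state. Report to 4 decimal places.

dynamically inefficient; MPK ≈ 0.0389

n + δ = 0.03 + 0.07 = 0.1.
Steady-state k*: s·k^0.21 = 0.1·k gives k* = (0.54/0.1)^(1/0.79) ≈ 8.4544.
MPK = 0.21·8.4544^(-0.79) ≈ 0.0389.
MPK < n+δ = 0.1, so the economy is dynamically inefficient (over-saving).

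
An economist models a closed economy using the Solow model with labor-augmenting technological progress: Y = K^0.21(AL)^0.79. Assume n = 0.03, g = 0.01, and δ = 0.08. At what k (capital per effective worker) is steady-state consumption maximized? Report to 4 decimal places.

k_gold ≈ 2.0307

Break-even investment rate: n + g + δ = 0.03 + 0.01 + 0.08 = 0.12.
Setting f'(k) = n+g+δ gives 0.21·k^(0.21−1) = 0.12, hence k_gold = (0.21/0.12)^(1/0.79) ≈ 2.0307.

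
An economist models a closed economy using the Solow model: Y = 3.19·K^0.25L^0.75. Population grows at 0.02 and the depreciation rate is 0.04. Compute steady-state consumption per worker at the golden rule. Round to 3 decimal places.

c_gold ≈ 5.667

The effective depreciation rate is n + δ = 0.02 + 0.04 = 0.06.
Setting f'(k) = n+δ gives 0.25·3.19·k^(0.25−1) = 0.06, hence k_gold = (0.25·3.19/0.06)^(1/0.75) ≈ 31.4852.
y_gold = 3.19·31.4852^0.25 ≈ 7.5564.
c_gold = y_gold − (n+δ)·k_gold = 7.5564 − 0.06·31.4852 ≈ 5.6673.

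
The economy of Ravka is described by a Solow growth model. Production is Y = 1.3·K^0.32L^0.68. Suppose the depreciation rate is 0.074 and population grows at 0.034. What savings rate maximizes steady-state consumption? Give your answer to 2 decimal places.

Capital per worker breaks even when investment replaces (n + δ)·k; here n + δ = 0.108.
At the golden rule MPK = n+δ, and in any Cobb-Douglas steady state s = (n+δ)·k/y = MPK·k/y = capital's share 0.32.

s_gold = 0.32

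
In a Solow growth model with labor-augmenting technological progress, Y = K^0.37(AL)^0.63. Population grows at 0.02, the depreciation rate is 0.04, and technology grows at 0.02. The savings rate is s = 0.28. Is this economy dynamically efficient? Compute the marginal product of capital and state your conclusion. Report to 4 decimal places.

dynamically efficient; MPK ≈ 0.1057

Break-even investment rate: n + g + δ = 0.02 + 0.02 + 0.04 = 0.08.
Steady-state k*: s·k^0.37 = 0.08·k gives k* = (0.28/0.08)^(1/0.63) ≈ 7.3047.
MPK = 0.37·7.3047^(-0.63) ≈ 0.1057.
MPK > n+g+δ = 0.08, so the economy is dynamically efficient (under-saving).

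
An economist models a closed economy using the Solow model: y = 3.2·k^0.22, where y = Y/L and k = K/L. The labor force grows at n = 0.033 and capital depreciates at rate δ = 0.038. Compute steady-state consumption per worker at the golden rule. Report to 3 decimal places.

Break-even investment rate: n + δ = 0.033 + 0.038 = 0.071.
Maximizing c = f(k) − (n+δ)·k gives f'(k) = n+δ, i.e. 0.22·3.2·k^(0.22−1) = 0.071, so k_gold = (0.22·3.2/0.071)^(1/0.78) ≈ 18.9376.
y_gold = 3.2·18.9376^0.22 ≈ 6.1117.
c_gold = y_gold − (n+δ)·k_gold = 6.1117 − 0.071·18.9376 ≈ 4.7671.

c_gold ≈ 4.767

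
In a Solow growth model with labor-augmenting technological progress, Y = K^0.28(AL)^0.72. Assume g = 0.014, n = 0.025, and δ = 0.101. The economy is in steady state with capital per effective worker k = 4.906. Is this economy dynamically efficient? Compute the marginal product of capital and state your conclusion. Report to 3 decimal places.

Break-even investment rate: n + g + δ = 0.025 + 0.014 + 0.101 = 0.14.
MPK = 0.28·k^(0.28−1) = 0.28·4.906^(-0.72) ≈ 0.0891.
MPK < 0.14, so the economy is dynamically inefficient (over-saving).

dynamically inefficient; MPK ≈ 0.089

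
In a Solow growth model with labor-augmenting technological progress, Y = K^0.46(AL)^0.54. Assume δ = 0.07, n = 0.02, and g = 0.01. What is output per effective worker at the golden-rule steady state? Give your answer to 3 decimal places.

y_gold ≈ 3.669

Break-even investment rate: n + g + δ = 0.02 + 0.01 + 0.07 = 0.1.
At the golden rule the marginal product of capital equals n+g+δ: 0.46·k^(0.46−1) = 0.1. Solving, k_gold = (0.46/0.1)^(1/0.54) ≈ 16.8783.
Output: y_gold = k_gold^0.46 = 16.8783^0.46 ≈ 3.6692.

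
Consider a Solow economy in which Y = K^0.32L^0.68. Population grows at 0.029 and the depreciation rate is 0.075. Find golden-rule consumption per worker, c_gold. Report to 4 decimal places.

Capital per worker breaks even when investment replaces (n + δ)·k; here n + δ = 0.104.
Maximizing c = f(k) − (n+δ)·k gives f'(k) = n+δ, i.e. 0.32·k^(0.32−1) = 0.104, so k_gold = (0.32/0.104)^(1/0.68) ≈ 5.2218.
y_gold = 5.2218^0.32 ≈ 1.6971.
c_gold = y_gold − (n+δ)·k_gold = 1.6971 − 0.104·5.2218 ≈ 1.1540.

c_gold ≈ 1.1540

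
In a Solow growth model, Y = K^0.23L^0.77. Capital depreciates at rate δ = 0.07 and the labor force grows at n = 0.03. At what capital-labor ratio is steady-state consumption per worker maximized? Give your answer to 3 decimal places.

The effective depreciation rate is n + δ = 0.03 + 0.07 = 0.1.
At the golden rule the marginal product of capital equals n+δ: 0.23·k^(0.23−1) = 0.1. Solving, k_gold = (0.23/0.1)^(1/0.77) ≈ 2.9497.

k_gold ≈ 2.950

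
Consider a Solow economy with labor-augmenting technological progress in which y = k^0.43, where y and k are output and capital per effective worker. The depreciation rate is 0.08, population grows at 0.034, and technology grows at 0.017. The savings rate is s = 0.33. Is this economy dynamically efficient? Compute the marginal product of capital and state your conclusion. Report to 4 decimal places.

dynamically efficient; MPK ≈ 0.1707

Break-even investment rate: n + g + δ = 0.034 + 0.017 + 0.08 = 0.131.
Steady-state k*: s·k^0.43 = 0.131·k gives k* = (0.33/0.131)^(1/0.57) ≈ 5.0575.
MPK = 0.43·5.0575^(-0.57) ≈ 0.1707.
MPK > n+g+δ = 0.131, so the economy is dynamically efficient (under-saving).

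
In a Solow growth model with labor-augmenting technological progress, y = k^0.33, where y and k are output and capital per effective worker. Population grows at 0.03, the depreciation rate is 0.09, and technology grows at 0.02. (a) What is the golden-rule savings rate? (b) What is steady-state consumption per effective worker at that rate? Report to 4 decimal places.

(a) s_gold = 0.3300; (b) c_gold ≈ 1.0221

n + g + δ = 0.03 + 0.02 + 0.09 = 0.14.
For Cobb-Douglas, s_gold equals capital's share: s_gold = 0.33.
Setting f'(k) = n+g+δ gives 0.33·k^(0.33−1) = 0.14, hence k_gold = (0.33/0.14)^(1/0.67) ≈ 3.5958.
y_gold = 3.5958^0.33 ≈ 1.5255; c_gold = (1−0.33)·y_gold ≈ 1.0221.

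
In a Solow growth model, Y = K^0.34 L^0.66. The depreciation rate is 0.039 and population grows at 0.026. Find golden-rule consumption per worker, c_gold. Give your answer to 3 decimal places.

The effective depreciation rate is n + δ = 0.026 + 0.039 = 0.065.
Setting f'(k) = n+δ gives 0.34·k^(0.34−1) = 0.065, hence k_gold = (0.34/0.065)^(1/0.66) ≈ 12.2669.
y_gold = 12.2669^0.34 ≈ 2.3451.
c_gold = y_gold − (n+δ)·k_gold = 2.3451 − 0.065·12.2669 ≈ 1.5478.

c_gold ≈ 1.548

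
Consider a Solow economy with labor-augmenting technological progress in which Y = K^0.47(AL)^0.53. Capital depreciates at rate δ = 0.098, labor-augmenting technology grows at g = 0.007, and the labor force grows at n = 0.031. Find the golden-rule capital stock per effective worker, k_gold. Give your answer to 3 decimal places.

n + g + δ = 0.031 + 0.007 + 0.098 = 0.136.
Setting f'(k) = n+g+δ gives 0.47·k^(0.47−1) = 0.136, hence k_gold = (0.47/0.136)^(1/0.53) ≈ 10.3788.

k_gold ≈ 10.379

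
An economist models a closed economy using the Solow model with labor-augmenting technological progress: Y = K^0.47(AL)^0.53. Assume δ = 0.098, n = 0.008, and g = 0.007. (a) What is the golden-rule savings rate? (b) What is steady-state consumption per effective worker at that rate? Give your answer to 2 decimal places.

n + g + δ = 0.008 + 0.007 + 0.098 = 0.113.
For Cobb-Douglas, s_gold equals capital's share: s_gold = 0.47.
Golden rule sets MPK = n+g+δ: 0.47·k^(0.47−1) = 0.113, so k_gold = (0.47/0.113)^(1/0.53) ≈ 14.7218.
y_gold = 14.7218^0.47 ≈ 3.5395; c_gold = (1−0.47)·y_gold ≈ 1.8759.

(a) s_gold = 0.47; (b) c_gold ≈ 1.88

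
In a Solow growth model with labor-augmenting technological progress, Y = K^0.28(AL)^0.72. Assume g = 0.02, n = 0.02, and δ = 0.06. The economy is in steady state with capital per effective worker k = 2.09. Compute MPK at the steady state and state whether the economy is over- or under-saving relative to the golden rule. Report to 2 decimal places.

under-saving; MPK ≈ 0.16

Capital per effective worker breaks even when investment replaces (n + g + δ)·k; here n + g + δ = 0.1.
MPK = 0.28·k^(0.28−1) = 0.28·2.09^(-0.72) ≈ 0.1647.
MPK > 0.1, so the economy is dynamically efficient (under-saving).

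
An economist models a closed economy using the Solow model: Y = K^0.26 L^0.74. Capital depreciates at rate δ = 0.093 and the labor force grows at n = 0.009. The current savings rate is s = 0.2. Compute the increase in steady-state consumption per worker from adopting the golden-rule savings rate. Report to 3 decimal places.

Capital per worker breaks even when investment replaces (n + δ)·k; here n + δ = 0.102.
Current steady state (s = 0.2): k* = (0.2/0.102)^(1/0.74) ≈ 2.4841, y* = 2.4841^0.26 ≈ 1.2669, c* = (1−0.2)·1.2669 ≈ 1.0135.
At the golden rule the marginal product of capital equals n+δ: 0.26·k^(0.26−1) = 0.102. Solving, k_gold = (0.26/0.102)^(1/0.74) ≈ 3.5412.
y_gold = 3.5412^0.26 ≈ 1.3892, c_gold = y_gold − 0.102·k_gold ≈ 1.0280.
Gain: Δc = 1.0280 − 1.0135 ≈ 0.0145.

Δc ≈ 0.015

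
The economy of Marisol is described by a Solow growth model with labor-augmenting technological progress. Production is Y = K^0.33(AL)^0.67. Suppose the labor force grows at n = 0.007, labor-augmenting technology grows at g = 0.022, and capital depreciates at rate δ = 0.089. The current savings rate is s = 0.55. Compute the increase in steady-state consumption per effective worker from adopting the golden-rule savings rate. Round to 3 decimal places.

The effective depreciation rate is n + g + δ = 0.007 + 0.022 + 0.089 = 0.118.
Current steady state (s = 0.55): k* = (0.55/0.118)^(1/0.67) ≈ 9.9479, y* = 9.9479^0.33 ≈ 2.1343, c* = (1−0.55)·2.1343 ≈ 0.9604.
At the golden rule the marginal product of capital equals n+g+δ: 0.33·k^(0.33−1) = 0.118. Solving, k_gold = (0.33/0.118)^(1/0.67) ≈ 4.6410.
y_gold = 4.6410^0.33 ≈ 1.6595, c_gold = y_gold − 0.118·k_gold ≈ 1.1119.
Gain: Δc = 1.1119 − 0.9604 ≈ 0.1515.

Δc ≈ 0.151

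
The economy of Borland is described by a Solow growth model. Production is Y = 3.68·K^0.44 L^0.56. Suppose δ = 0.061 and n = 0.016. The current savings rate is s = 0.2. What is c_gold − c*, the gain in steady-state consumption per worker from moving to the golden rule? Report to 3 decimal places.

Δc ≈ 5.215

n + δ = 0.016 + 0.061 = 0.077.
Current steady state (s = 0.2): k* = (0.2·3.68/0.077)^(1/0.56) ≈ 56.3237, y* = 3.68·56.3237^0.44 ≈ 21.6846, c* = (1−0.2)·21.6846 ≈ 17.3477.
Setting f'(k) = n+δ gives 0.44·3.68·k^(0.44−1) = 0.077, hence k_gold = (0.44·3.68/0.077)^(1/0.56) ≈ 230.2291.
y_gold = 3.68·230.2291^0.44 ≈ 40.2901, c_gold = y_gold − 0.077·k_gold ≈ 22.5625.
Gain: Δc = 22.5625 − 17.3477 ≈ 5.2148.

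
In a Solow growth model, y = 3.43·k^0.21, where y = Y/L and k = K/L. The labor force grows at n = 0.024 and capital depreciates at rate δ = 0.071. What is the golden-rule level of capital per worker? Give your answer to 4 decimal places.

k_gold ≈ 12.9915

The effective depreciation rate is n + δ = 0.024 + 0.071 = 0.095.
At the golden rule the marginal product of capital equals n+δ: 0.21·3.43·k^(0.21−1) = 0.095. Solving, k_gold = (0.21·3.43/0.095)^(1/0.79) ≈ 12.9915.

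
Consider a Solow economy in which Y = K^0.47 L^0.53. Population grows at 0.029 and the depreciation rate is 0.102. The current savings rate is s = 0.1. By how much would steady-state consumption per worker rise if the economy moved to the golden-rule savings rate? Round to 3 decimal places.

Capital per worker breaks even when investment replaces (n + δ)·k; here n + δ = 0.131.
Current steady state (s = 0.1): k* = (0.1/0.131)^(1/0.53) ≈ 0.6008, y* = 0.6008^0.47 ≈ 0.7871, c* = (1−0.1)·0.7871 ≈ 0.7083.
Golden rule sets MPK = n+δ: 0.47·k^(0.47−1) = 0.131, so k_gold = (0.47/0.131)^(1/0.53) ≈ 11.1389.
y_gold = 11.1389^0.47 ≈ 3.1047, c_gold = y_gold − 0.131·k_gold ≈ 1.6455.
Gain: Δc = 1.6455 − 0.7083 ≈ 0.9371.

Δc ≈ 0.937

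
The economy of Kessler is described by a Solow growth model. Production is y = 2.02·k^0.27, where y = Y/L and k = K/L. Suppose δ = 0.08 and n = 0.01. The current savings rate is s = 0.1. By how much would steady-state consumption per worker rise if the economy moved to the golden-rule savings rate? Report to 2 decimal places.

Δc ≈ 0.42

Break-even investment rate: n + δ = 0.01 + 0.08 = 0.09.
Current steady state (s = 0.1): k* = (0.1·2.02/0.09)^(1/0.73) ≈ 3.0267, y* = 2.02·3.0267^0.27 ≈ 2.7240, c* = (1−0.1)·2.7240 ≈ 2.4516.
Golden rule sets MPK = n+δ: 0.27·2.02·k^(0.27−1) = 0.09, so k_gold = (0.27·2.02/0.09)^(1/0.73) ≈ 11.8000.
y_gold = 2.02·11.8000^0.27 ≈ 3.9333, c_gold = y_gold − 0.09·k_gold ≈ 2.8713.
Gain: Δc = 2.8713 − 2.4516 ≈ 0.4197.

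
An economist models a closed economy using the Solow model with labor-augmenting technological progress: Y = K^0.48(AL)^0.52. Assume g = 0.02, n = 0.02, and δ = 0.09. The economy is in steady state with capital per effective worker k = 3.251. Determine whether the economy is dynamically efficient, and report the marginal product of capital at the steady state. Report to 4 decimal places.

dynamically efficient; MPK ≈ 0.2600

n + g + δ = 0.02 + 0.02 + 0.09 = 0.13.
MPK = 0.48·k^(0.48−1) = 0.48·3.251^(-0.52) ≈ 0.2600.
MPK > 0.13, so the economy is dynamically efficient (under-saving).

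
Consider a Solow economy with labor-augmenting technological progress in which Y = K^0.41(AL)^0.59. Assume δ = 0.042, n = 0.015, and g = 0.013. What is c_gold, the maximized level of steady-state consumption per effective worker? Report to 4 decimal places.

c_gold ≈ 2.0152

Break-even investment rate: n + g + δ = 0.015 + 0.013 + 0.042 = 0.07.
Setting f'(k) = n+g+δ gives 0.41·k^(0.41−1) = 0.07, hence k_gold = (0.41/0.07)^(1/0.59) ≈ 20.0061.
y_gold = 20.0061^0.41 ≈ 3.4157.
c_gold = y_gold − (n+g+δ)·k_gold = 3.4157 − 0.07·20.0061 ≈ 2.0152.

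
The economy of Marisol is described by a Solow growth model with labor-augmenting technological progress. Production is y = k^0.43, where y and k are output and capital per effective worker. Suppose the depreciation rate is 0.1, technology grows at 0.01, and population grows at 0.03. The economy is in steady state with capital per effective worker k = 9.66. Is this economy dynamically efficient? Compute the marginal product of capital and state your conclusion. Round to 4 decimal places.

Break-even investment rate: n + g + δ = 0.03 + 0.01 + 0.1 = 0.14.
MPK = 0.43·k^(0.43−1) = 0.43·9.66^(-0.57) ≈ 0.1180.
MPK < 0.14, so the economy is dynamically inefficient (over-saving).

dynamically inefficient; MPK ≈ 0.1180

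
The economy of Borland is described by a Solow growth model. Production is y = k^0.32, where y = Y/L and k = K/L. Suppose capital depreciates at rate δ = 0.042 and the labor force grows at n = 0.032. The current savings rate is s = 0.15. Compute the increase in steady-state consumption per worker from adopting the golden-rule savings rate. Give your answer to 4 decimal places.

The effective depreciation rate is n + δ = 0.032 + 0.042 = 0.074.
Current steady state (s = 0.15): k* = (0.15/0.074)^(1/0.68) ≈ 2.8266, y* = 2.8266^0.32 ≈ 1.3945, c* = (1−0.15)·1.3945 ≈ 1.1853.
At the golden rule the marginal product of capital equals n+δ: 0.32·k^(0.32−1) = 0.074. Solving, k_gold = (0.32/0.074)^(1/0.68) ≈ 8.6134.
y_gold = 8.6134^0.32 ≈ 1.9918, c_gold = y_gold − 0.074·k_gold ≈ 1.3545.
Gain: Δc = 1.3545 − 1.1853 ≈ 0.1692.

Δc ≈ 0.1692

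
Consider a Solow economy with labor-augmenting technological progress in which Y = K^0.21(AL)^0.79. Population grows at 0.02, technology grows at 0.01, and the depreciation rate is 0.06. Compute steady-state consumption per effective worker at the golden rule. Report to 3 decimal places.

The effective depreciation rate is n + g + δ = 0.02 + 0.01 + 0.06 = 0.09.
Maximizing c = f(k) − (n+g+δ)·k gives f'(k) = n+g+δ, i.e. 0.21·k^(0.21−1) = 0.09, so k_gold = (0.21/0.09)^(1/0.79) ≈ 2.9228.
y_gold = 2.9228^0.21 ≈ 1.2526.
c_gold = y_gold − (n+g+δ)·k_gold = 1.2526 − 0.09·2.9228 ≈ 0.9896.

c_gold ≈ 0.990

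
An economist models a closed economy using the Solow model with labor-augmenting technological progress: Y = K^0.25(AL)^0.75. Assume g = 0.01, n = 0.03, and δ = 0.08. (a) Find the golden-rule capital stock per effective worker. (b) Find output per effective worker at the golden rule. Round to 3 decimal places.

Capital per effective worker breaks even when investment replaces (n + g + δ)·k; here n + g + δ = 0.12.
Maximizing c = f(k) − (n+g+δ)·k gives f'(k) = n+g+δ, i.e. 0.25·k^(0.25−1) = 0.12, so k_gold = (0.25/0.12)^(1/0.75) ≈ 2.6608.
y_gold = 2.6608^0.25 ≈ 1.2772.

(a) k_gold ≈ 2.661; (b) y_gold ≈ 1.277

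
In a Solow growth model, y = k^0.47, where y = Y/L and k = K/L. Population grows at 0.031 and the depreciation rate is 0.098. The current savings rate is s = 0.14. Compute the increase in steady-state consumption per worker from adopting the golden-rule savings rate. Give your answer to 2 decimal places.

The effective depreciation rate is n + δ = 0.031 + 0.098 = 0.129.
Current steady state (s = 0.14): k* = (0.14/0.129)^(1/0.53) ≈ 1.1670, y* = 1.1670^0.47 ≈ 1.0753, c* = (1−0.14)·1.0753 ≈ 0.9247.
Setting f'(k) = n+δ gives 0.47·k^(0.47−1) = 0.129, hence k_gold = (0.47/0.129)^(1/0.53) ≈ 11.4670.
y_gold = 11.4670^0.47 ≈ 3.1473, c_gold = y_gold − 0.129·k_gold ≈ 1.6681.
Gain: Δc = 1.6681 − 0.9247 ≈ 0.7434.

Δc ≈ 0.74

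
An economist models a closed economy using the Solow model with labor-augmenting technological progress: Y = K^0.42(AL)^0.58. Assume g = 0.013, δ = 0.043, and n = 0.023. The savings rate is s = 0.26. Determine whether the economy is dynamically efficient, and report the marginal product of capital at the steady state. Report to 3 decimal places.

dynamically efficient; MPK ≈ 0.128

Break-even investment rate: n + g + δ = 0.023 + 0.013 + 0.043 = 0.079.
Steady-state k*: s·k^0.42 = 0.079·k gives k* = (0.26/0.079)^(1/0.58) ≈ 7.7979.
MPK = 0.42·7.7979^(-0.58) ≈ 0.1276.
MPK > n+g+δ = 0.079, so the economy is dynamically efficient (under-saving).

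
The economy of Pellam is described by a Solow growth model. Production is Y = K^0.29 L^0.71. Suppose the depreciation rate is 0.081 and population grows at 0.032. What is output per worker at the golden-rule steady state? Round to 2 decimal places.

y_gold ≈ 1.47

n + δ = 0.032 + 0.081 = 0.113.
Maximizing c = f(k) − (n+δ)·k gives f'(k) = n+δ, i.e. 0.29·k^(0.29−1) = 0.113, so k_gold = (0.29/0.113)^(1/0.71) ≈ 3.7714.
Output: y_gold = k_gold^0.29 = 3.7714^0.29 ≈ 1.4696.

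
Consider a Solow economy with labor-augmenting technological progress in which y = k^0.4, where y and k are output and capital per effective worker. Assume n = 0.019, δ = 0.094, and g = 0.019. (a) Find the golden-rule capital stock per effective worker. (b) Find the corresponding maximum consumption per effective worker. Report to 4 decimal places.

Break-even investment rate: n + g + δ = 0.019 + 0.019 + 0.094 = 0.132.
Maximizing c = f(k) − (n+g+δ)·k gives f'(k) = n+g+δ, i.e. 0.4·k^(0.4−1) = 0.132, so k_gold = (0.4/0.132)^(1/0.6) ≈ 6.3457.
y_gold = 6.3457^0.4 ≈ 2.0941; c_gold = y_gold − 0.132·k_gold ≈ 1.2564.

(a) k_gold ≈ 6.3457; (b) c_gold ≈ 1.2564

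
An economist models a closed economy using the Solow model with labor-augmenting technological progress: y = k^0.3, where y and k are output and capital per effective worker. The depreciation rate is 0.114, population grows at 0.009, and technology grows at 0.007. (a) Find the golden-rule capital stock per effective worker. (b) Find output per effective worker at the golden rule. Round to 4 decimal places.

n + g + δ = 0.009 + 0.007 + 0.114 = 0.13.
At the golden rule the marginal product of capital equals n+g+δ: 0.3·k^(0.3−1) = 0.13. Solving, k_gold = (0.3/0.13)^(1/0.7) ≈ 3.3024.
y_gold = 3.3024^0.3 ≈ 1.4310.

(a) k_gold ≈ 3.3024; (b) y_gold ≈ 1.4310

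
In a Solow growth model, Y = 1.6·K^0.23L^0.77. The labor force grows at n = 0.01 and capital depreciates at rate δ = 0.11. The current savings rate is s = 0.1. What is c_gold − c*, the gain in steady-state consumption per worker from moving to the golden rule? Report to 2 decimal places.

The effective depreciation rate is n + δ = 0.01 + 0.11 = 0.12.
Current steady state (s = 0.1): k* = (0.1·1.6/0.12)^(1/0.77) ≈ 1.4530, y* = 1.6·1.4530^0.23 ≈ 1.7436, c* = (1−0.1)·1.7436 ≈ 1.5692.
At the golden rule the marginal product of capital equals n+δ: 0.23·1.6·k^(0.23−1) = 0.12. Solving, k_gold = (0.23·1.6/0.12)^(1/0.77) ≈ 4.2858.
y_gold = 1.6·4.2858^0.23 ≈ 2.2361, c_gold = y_gold − 0.12·k_gold ≈ 1.7218.
Gain: Δc = 1.7218 − 1.5692 ≈ 0.1526.

Δc ≈ 0.15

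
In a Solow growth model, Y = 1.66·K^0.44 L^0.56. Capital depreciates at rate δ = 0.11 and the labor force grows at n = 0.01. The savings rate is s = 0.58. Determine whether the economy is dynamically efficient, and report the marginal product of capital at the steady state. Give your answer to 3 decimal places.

dynamically inefficient; MPK ≈ 0.091

n + δ = 0.01 + 0.11 = 0.12.
Steady-state k*: s·A·k^0.44 = 0.12·k gives k* = (0.58·1.66/0.12)^(1/0.56) ≈ 41.2021.
MPK = 0.44·1.66·41.2021^(-0.56) ≈ 0.0910.
MPK < n+δ = 0.12, so the economy is dynamically inefficient (over-saving).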